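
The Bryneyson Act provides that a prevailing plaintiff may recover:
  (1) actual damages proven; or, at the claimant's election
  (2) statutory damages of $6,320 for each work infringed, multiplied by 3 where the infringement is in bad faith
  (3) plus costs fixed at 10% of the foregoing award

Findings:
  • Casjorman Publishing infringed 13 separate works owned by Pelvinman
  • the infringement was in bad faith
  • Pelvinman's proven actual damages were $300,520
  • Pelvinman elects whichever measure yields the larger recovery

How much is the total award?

$330,572

Statutory damages: 13 × $6,320 = $82,160
Trebled: 3 × $82,160 = $246,480
Greater of actual damages ($300,520) or enhanced statutory damages ($246,480): $300,520
Costs: 10% of $300,520 = $30,052
Award plus costs: $300,520 + $30,052 = $330,572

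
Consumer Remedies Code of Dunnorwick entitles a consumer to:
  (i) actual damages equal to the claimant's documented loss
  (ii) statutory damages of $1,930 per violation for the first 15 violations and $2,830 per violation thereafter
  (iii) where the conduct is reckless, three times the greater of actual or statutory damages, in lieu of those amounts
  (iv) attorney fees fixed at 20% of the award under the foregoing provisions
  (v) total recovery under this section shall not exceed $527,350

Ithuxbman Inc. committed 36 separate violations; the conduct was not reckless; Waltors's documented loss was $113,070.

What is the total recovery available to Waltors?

$241,740

First 15 violations: 15 × $1,930 = $28,950
Remaining violations: (36 − 15) × $2,830 = $59,430
Statutory damages: $28,950 + $59,430 = $88,380
Conduct not reckless: the in-lieu enhancement does not apply.
Actual plus statutory damages: $113,070 + $88,380 = $201,450
Attorney fees: 20% of $201,450 = $40,290
Total before cap: $201,450 + $40,290 = $241,740
Cap at $527,350: $241,740 is within the cap, no reduction.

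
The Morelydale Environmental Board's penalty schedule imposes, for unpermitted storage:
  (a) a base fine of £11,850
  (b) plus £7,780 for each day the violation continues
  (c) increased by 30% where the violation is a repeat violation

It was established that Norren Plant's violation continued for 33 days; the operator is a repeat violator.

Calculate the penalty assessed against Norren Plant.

Per-day component: 33 × £7,780 = £256,740
Base plus per-day: £11,850 + £256,740 = £268,590
Enhancement: 30% of £268,590 = £80,577
Enhanced fine: £268,590 + £80,577 = £349,167

Civil penalty: £349,167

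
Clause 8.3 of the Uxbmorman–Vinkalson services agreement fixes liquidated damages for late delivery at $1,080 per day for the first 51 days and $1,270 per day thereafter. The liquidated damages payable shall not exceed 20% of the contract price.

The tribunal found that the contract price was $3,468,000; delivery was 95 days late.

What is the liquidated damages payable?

Liquidated damages: $110,960

First 51 days: 51 × $1,080 = $55,080
Remaining days: (95 − 51) × $1,270 = $55,880
Accrued per-day damages: $55,080 + $55,880 = $110,960
Cap: 20% of $3,468,000 = $693,600
Cap at $693,600: $110,960 is within the cap, no reduction.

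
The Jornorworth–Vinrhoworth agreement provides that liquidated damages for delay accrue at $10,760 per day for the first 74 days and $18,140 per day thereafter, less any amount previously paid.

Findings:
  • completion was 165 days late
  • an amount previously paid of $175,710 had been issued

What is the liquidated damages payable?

$2,271,270

First 74 days: 74 × $10,760 = $796,240
Remaining days: (165 − 74) × $18,140 = $1,650,740
Accrued per-day damages: $796,240 + $1,650,740 = $2,446,980
Less amount previously paid: $2,446,980 − $175,710 = $2,271,270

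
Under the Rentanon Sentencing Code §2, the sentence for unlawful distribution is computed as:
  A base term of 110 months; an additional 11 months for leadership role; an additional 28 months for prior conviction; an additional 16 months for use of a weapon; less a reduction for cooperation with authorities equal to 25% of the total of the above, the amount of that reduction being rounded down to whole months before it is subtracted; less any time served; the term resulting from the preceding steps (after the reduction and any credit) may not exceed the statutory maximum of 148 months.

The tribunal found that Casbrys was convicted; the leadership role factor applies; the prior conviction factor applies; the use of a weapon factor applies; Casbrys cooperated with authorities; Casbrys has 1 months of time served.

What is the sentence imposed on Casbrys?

Leadership role enhancement: +11 months
Prior conviction enhancement: +28 months
Use of a weapon enhancement: +16 months
Adjusted term: 110 months + 11 months + 28 months + 16 months = 165 months
Cooperation with authorities reduction: 25% of 165 months = 41 months (rounded down)
After reduction: 165 − 41 = 124 months
Less time served: 124 months − 1 months = 123 months
Cap at 148 months: 123 months is within the cap, no reduction.

Sentence: 123 months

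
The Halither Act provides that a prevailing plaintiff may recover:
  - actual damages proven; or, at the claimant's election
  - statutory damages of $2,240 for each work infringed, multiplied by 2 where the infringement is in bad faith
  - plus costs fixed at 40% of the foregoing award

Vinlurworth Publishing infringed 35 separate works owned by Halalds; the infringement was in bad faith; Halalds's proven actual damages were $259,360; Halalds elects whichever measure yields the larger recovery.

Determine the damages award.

Statutory damages: 35 × $2,240 = $78,400
Doubled: 2 × $78,400 = $156,800
Greater of actual damages ($259,360) or enhanced statutory damages ($156,800): $259,360
Costs: 40% of $259,360 = $103,744
Award plus costs: $259,360 + $103,744 = $363,104

$363,104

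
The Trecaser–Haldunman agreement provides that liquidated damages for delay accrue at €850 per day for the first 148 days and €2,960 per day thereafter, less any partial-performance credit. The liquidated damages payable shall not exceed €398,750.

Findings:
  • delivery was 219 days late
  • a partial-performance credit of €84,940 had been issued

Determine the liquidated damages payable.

First 148 days: 148 × €850 = €125,800
Remaining days: (219 − 148) × €2,960 = €210,160
Accrued per-day damages: €125,800 + €210,160 = €335,960
Less partial-performance credit: €335,960 − €84,940 = €251,020
Cap at €398,750: €251,020 is within the cap, no reduction.

€251,020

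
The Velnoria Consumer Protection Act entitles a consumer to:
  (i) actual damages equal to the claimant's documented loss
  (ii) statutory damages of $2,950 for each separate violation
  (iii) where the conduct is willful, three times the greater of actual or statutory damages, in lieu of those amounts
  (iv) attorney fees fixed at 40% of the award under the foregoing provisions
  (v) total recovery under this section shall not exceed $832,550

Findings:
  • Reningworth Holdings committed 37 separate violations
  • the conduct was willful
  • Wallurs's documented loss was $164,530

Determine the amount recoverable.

Statutory damages: 37 × $2,950 = $109,150
Greater of actual damages ($164,530) or statutory damages ($109,150): $164,530
Trebled: 3 × $164,530 = $493,590
Attorney fees: 40% of $493,590 = $197,436
Total before cap: $493,590 + $197,436 = $691,026
Cap at $832,550: $691,026 is within the cap, no reduction.

$691,026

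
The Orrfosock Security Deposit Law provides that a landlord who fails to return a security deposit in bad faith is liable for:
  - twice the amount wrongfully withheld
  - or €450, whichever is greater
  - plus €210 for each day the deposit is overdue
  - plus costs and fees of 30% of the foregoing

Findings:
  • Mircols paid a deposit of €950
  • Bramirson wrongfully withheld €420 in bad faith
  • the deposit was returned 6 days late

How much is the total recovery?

€2,730

Doubled: 2 × €420 = €840
Minimum €450: €840 meets the minimum, no increase.
Late-return penalty: 6 × €210 = €1,260
Damages plus late penalty: €840 + €1,260 = €2,100
Costs and fees: 30% of €2,100 = €630
Total recovery: €2,100 + €630 = €2,730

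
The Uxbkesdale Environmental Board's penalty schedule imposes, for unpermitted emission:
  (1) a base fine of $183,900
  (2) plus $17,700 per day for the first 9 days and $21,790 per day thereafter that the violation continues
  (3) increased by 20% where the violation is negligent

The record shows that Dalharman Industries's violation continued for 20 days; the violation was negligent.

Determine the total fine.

Civil penalty: $699,468

First 9 days: 9 × $17,700 = $159,300
Remaining days: (20 − 9) × $21,790 = $239,690
Per-day component: $159,300 + $239,690 = $398,990
Base plus per-day: $183,900 + $398,990 = $582,890
Enhancement: 20% of $582,890 = $116,578
Enhanced fine: $582,890 + $116,578 = $699,468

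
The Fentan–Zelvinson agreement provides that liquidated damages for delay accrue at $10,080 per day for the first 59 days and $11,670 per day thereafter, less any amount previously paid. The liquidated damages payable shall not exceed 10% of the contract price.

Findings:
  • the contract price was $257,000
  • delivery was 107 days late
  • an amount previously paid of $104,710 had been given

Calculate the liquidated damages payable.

First 59 days: 59 × $10,080 = $594,720
Remaining days: (107 − 59) × $11,670 = $560,160
Accrued per-day damages: $594,720 + $560,160 = $1,154,880
Less amount previously paid: $1,154,880 − $104,710 = $1,050,170
Cap: 10% of $257,000 = $25,700
Cap at $25,700: $1,050,170 exceeds the cap → $25,700

Liquidated damages: $25,700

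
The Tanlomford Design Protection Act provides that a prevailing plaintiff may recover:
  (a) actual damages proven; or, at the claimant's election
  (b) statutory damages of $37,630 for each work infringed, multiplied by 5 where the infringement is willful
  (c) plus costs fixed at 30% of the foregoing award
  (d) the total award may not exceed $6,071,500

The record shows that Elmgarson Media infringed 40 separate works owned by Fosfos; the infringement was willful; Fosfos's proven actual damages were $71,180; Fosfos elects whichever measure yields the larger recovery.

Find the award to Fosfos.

Award: $6,071,500

Statutory damages: 40 × $37,630 = $1,505,200
Multiplied by 5: 5 × $1,505,200 = $7,526,000
Greater of actual damages ($71,180) or enhanced statutory damages ($7,526,000): $7,526,000
Costs: 30% of $7,526,000 = $2,257,800
Award plus costs: $7,526,000 + $2,257,800 = $9,783,800
Cap at $6,071,500: $9,783,800 exceeds the cap → $6,071,500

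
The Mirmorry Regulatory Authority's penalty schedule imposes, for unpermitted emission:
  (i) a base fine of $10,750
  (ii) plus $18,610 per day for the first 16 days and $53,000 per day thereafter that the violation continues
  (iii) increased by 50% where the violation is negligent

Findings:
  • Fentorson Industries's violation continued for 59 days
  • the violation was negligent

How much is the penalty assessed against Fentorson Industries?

First 16 days: 16 × $18,610 = $297,760
Remaining days: (59 − 16) × $53,000 = $2,279,000
Per-day component: $297,760 + $2,279,000 = $2,576,760
Base plus per-day: $10,750 + $2,576,760 = $2,587,510
Enhancement: 50% of $2,587,510 = $1,293,755
Enhanced fine: $2,587,510 + $1,293,755 = $3,881,265

$3,881,265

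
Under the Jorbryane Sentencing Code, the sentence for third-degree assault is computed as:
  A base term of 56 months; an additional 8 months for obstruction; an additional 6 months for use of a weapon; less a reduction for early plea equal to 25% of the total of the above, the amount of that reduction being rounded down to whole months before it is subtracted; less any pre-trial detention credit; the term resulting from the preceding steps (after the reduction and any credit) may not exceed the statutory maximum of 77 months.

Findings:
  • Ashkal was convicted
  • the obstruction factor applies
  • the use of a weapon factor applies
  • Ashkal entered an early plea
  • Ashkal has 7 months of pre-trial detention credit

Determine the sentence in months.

Obstruction enhancement: +8 months
Use of a weapon enhancement: +6 months
Adjusted term: 56 months + 8 months + 6 months = 70 months
Early plea reduction: 25% of 70 months = 17 months (rounded down)
After reduction: 70 − 17 = 53 months
Less pre-trial detention credit: 53 months − 7 months = 46 months
Cap at 77 months: 46 months is within the cap, no reduction.

46 months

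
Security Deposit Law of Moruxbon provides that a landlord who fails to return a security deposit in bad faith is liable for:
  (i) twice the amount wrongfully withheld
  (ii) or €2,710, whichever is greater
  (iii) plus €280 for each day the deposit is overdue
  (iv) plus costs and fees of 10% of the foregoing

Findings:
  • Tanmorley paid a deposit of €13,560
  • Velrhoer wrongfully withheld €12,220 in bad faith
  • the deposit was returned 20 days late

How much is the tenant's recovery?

Doubled: 2 × €12,220 = €24,440
Minimum €2,710: €24,440 meets the minimum, no increase.
Late-return penalty: 20 × €280 = €5,600
Damages plus late penalty: €24,440 + €5,600 = €30,040
Costs and fees: 10% of €30,040 = €3,004
Total recovery: €30,040 + €3,004 = €33,044

Recovery: €33,044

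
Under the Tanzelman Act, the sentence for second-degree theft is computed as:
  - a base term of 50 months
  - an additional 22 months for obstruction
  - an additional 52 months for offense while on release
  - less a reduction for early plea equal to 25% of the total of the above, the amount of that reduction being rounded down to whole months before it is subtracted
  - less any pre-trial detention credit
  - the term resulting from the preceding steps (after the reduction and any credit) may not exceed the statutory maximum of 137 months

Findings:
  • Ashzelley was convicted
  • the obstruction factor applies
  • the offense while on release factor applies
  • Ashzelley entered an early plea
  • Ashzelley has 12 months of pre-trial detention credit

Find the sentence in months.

Sentence: 81 months

Obstruction enhancement: +22 months
Offense while on release enhancement: +52 months
Adjusted term: 50 months + 22 months + 52 months = 124 months
Early plea reduction: 25% of 124 months = 31 months (rounded down)
After reduction: 124 − 31 = 93 months
Less pre-trial detention credit: 93 months − 12 months = 81 months
Cap at 137 months: 81 months is within the cap, no reduction.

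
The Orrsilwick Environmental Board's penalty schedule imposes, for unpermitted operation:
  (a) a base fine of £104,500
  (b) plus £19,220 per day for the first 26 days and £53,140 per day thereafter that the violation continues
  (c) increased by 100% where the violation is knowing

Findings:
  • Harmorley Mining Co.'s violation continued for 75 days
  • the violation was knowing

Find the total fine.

First 26 days: 26 × £19,220 = £499,720
Remaining days: (75 − 26) × £53,140 = £2,603,860
Per-day component: £499,720 + £2,603,860 = £3,103,580
Base plus per-day: £104,500 + £3,103,580 = £3,208,080
Enhancement: 100% of £3,208,080 = £3,208,080
Enhanced fine: £3,208,080 + £3,208,080 = £6,416,160

£6,416,160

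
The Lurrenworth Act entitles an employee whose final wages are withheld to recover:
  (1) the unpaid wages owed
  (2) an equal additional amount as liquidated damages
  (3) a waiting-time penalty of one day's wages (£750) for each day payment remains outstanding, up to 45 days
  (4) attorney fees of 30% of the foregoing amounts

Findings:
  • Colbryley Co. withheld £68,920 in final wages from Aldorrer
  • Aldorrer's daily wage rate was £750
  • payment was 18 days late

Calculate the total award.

Liquidated damages (equal amount): £68,920
Penalty days: min(18, 45) = 18
Waiting-time penalty: 18 × £750 = £13,500
Subtotal: £68,920 + £68,920 + £13,500 = £151,340
Attorney fees: 30% of £151,340 = £45,402
Total award: £151,340 + £45,402 = £196,742

£196,742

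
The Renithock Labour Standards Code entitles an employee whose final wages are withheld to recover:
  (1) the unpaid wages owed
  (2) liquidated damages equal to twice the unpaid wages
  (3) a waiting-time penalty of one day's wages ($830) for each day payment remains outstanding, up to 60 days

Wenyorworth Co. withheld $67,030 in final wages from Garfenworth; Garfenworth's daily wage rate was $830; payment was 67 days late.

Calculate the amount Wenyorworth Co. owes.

Doubled: 2 × $67,030 = $134,060
Penalty days: min(67, 60) = 60
Waiting-time penalty: 60 × $830 = $49,800
Total award: $67,030 + $134,060 + $49,800 = $250,890

$250,890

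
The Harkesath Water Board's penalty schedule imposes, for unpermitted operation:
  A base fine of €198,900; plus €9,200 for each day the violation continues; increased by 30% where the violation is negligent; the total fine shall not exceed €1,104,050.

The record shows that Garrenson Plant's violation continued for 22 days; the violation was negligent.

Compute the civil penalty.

Per-day component: 22 × €9,200 = €202,400
Base plus per-day: €198,900 + €202,400 = €401,300
Enhancement: 30% of €401,300 = €120,390
Enhanced fine: €401,300 + €120,390 = €521,690
Cap at €1,104,050: €521,690 is within the cap, no reduction.

€521,690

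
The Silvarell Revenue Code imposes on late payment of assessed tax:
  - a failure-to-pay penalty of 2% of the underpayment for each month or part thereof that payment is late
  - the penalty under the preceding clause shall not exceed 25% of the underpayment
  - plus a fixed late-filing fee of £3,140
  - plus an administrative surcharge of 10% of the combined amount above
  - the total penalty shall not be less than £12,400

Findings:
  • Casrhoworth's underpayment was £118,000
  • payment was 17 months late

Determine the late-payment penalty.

Accrued rate: 2% × 17 = 34%, capped at 25% → 25%
Failure-to-pay penalty: 25% of £118,000 = £29,500
Penalty before surcharge: £29,500 + £3,140 = £32,640
Administrative surcharge: 10% of £32,640 = £3,264
Total penalty: £32,640 + £3,264 = £35,904
Minimum £12,400: £35,904 meets the minimum, no increase.

£35,904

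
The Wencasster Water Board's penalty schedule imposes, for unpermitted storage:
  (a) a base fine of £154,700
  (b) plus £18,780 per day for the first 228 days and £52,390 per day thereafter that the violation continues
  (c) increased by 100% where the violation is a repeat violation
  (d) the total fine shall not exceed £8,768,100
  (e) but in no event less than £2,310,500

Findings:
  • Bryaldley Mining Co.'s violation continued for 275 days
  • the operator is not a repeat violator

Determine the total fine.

First 228 days: 228 × £18,780 = £4,281,840
Remaining days: (275 − 228) × £52,390 = £2,462,330
Per-day component: £4,281,840 + £2,462,330 = £6,744,170
Base plus per-day: £154,700 + £6,744,170 = £6,898,870
The operator is not a repeat violator: no 100% increase.
Cap at £8,768,100: £6,898,870 is within the cap, no reduction.
Minimum £2,310,500: £6,898,870 meets the minimum, no increase.

£6,898,870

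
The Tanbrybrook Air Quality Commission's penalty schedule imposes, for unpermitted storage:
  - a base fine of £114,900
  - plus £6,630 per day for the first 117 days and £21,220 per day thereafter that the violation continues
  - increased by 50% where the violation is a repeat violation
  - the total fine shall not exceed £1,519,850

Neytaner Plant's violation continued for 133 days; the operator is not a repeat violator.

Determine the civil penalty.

First 117 days: 117 × £6,630 = £775,710
Remaining days: (133 − 117) × £21,220 = £339,520
Per-day component: £775,710 + £339,520 = £1,115,230
Base plus per-day: £114,900 + £1,115,230 = £1,230,130
The operator is not a repeat violator: no 50% increase.
Cap at £1,519,850: £1,230,130 is within the cap, no reduction.

Civil penalty: £1,230,130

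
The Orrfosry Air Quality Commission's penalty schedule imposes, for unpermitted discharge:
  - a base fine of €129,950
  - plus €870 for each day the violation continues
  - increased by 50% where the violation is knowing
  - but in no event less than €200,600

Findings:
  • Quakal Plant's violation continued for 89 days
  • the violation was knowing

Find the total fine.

Per-day component: 89 × €870 = €77,430
Base plus per-day: €129,950 + €77,430 = €207,380
Enhancement: 50% of €207,380 = €103,690
Enhanced fine: €207,380 + €103,690 = €311,070
Minimum €200,600: €311,070 meets the minimum, no increase.

Civil penalty: €311,070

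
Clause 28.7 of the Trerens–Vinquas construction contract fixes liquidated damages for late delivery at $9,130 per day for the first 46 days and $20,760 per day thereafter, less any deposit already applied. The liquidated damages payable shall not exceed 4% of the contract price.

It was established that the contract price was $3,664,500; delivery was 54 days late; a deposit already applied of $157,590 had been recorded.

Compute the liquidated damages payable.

First 46 days: 46 × $9,130 = $419,980
Remaining days: (54 − 46) × $20,760 = $166,080
Accrued per-day damages: $419,980 + $166,080 = $586,060
Less deposit already applied: $586,060 − $157,590 = $428,470
Cap: 4% of $3,664,500 = $146,580
Cap at $146,580: $428,470 exceeds the cap → $146,580

$146,580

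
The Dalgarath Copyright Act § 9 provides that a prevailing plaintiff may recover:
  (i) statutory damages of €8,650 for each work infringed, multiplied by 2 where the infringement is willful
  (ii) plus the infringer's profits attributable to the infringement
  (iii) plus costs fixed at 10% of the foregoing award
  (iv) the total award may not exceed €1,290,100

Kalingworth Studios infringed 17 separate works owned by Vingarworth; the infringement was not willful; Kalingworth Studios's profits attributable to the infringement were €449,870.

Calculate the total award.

€656,612

Statutory damages: 17 × €8,650 = €147,050
Infringement not willful: no ×2 enhancement.
Combined award: €147,050 + €449,870 = €596,920
Costs: 10% of €596,920 = €59,692
Award plus costs: €596,920 + €59,692 = €656,612
Cap at €1,290,100: €656,612 is within the cap, no reduction.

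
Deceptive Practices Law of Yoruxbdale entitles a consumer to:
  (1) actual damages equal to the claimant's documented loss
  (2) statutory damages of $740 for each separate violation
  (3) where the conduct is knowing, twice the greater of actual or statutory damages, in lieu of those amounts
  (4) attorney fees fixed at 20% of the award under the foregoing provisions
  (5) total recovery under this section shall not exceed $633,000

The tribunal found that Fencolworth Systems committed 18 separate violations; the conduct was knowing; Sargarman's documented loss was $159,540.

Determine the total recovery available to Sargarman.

Statutory damages: 18 × $740 = $13,320
Greater of actual damages ($159,540) or statutory damages ($13,320): $159,540
Doubled: 2 × $159,540 = $319,080
Attorney fees: 20% of $319,080 = $63,816
Total before cap: $319,080 + $63,816 = $382,896
Cap at $633,000: $382,896 is within the cap, no reduction.

$382,896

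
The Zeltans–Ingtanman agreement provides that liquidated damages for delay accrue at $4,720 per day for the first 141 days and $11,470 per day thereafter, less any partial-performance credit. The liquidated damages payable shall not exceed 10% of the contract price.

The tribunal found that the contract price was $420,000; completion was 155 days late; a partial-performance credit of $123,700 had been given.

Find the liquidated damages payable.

$42,000

First 141 days: 141 × $4,720 = $665,520
Remaining days: (155 − 141) × $11,470 = $160,580
Accrued per-day damages: $665,520 + $160,580 = $826,100
Less partial-performance credit: $826,100 − $123,700 = $702,400
Cap: 10% of $420,000 = $42,000
Cap at $42,000: $702,400 exceeds the cap → $42,000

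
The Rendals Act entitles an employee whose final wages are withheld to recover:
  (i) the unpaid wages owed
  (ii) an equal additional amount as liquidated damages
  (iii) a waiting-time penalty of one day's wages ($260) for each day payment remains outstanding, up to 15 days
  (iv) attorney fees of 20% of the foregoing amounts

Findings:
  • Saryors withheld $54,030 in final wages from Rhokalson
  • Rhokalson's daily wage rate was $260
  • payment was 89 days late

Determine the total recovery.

$134,352

Liquidated damages (equal amount): $54,030
Penalty days: min(89, 15) = 15
Waiting-time penalty: 15 × $260 = $3,900
Subtotal: $54,030 + $54,030 + $3,900 = $111,960
Attorney fees: 20% of $111,960 = $22,392
Total award: $111,960 + $22,392 = $134,352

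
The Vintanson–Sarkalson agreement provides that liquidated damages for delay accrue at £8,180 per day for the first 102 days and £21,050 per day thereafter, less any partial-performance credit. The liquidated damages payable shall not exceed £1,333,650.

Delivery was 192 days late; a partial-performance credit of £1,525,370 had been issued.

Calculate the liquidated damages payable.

£1,203,490

First 102 days: 102 × £8,180 = £834,360
Remaining days: (192 − 102) × £21,050 = £1,894,500
Accrued per-day damages: £834,360 + £1,894,500 = £2,728,860
Less partial-performance credit: £2,728,860 − £1,525,370 = £1,203,490
Cap at £1,333,650: £1,203,490 is within the cap, no reduction.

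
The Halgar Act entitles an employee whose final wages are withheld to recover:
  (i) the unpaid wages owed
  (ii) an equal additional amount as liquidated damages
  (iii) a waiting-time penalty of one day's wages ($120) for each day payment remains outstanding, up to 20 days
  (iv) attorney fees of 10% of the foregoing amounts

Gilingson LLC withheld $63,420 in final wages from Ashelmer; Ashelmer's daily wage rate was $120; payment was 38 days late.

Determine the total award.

$142,164

Liquidated damages (equal amount): $63,420
Penalty days: min(38, 20) = 20
Waiting-time penalty: 20 × $120 = $2,400
Subtotal: $63,420 + $63,420 + $2,400 = $129,240
Attorney fees: 10% of $129,240 = $12,924
Total award: $129,240 + $12,924 = $142,164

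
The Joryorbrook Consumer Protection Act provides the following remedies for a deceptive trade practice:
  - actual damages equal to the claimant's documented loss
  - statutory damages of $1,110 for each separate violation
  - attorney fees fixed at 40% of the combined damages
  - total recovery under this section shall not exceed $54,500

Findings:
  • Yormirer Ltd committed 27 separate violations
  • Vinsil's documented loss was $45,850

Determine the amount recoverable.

$54,500

Statutory damages: 27 × $1,110 = $29,970
Combined damages: $45,850 + $29,970 = $75,820
Attorney fees: 40% of $75,820 = $30,328
Total before cap: $75,820 + $30,328 = $106,148
Cap at $54,500: $106,148 exceeds the cap → $54,500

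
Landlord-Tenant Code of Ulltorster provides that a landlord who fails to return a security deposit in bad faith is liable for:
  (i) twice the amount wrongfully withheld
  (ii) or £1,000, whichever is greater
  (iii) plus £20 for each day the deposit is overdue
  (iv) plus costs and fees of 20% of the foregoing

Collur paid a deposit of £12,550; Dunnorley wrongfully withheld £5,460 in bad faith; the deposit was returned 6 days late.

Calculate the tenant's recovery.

£13,248

Doubled: 2 × £5,460 = £10,920
Minimum £1,000: £10,920 meets the minimum, no increase.
Late-return penalty: 6 × £20 = £120
Damages plus late penalty: £10,920 + £120 = £11,040
Costs and fees: 20% of £11,040 = £2,208
Total recovery: £11,040 + £2,208 = £13,248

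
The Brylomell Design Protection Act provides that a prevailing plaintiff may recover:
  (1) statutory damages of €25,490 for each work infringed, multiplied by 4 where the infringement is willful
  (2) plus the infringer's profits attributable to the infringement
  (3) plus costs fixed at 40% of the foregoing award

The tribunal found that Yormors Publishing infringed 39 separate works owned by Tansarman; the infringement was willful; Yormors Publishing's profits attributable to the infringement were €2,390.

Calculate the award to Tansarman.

Statutory damages: 39 × €25,490 = €994,110
Multiplied by 4: 4 × €994,110 = €3,976,440
Combined award: €3,976,440 + €2,390 = €3,978,830
Costs: 40% of €3,978,830 = €1,591,532
Award plus costs: €3,978,830 + €1,591,532 = €5,570,362

€5,570,362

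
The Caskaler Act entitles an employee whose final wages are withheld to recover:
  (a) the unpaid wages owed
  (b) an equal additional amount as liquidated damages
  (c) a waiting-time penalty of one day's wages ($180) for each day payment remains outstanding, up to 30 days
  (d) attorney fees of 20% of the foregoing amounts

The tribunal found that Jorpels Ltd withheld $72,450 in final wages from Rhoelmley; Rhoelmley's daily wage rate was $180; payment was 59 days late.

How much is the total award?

$180,360

Liquidated damages (equal amount): $72,450
Penalty days: min(59, 30) = 30
Waiting-time penalty: 30 × $180 = $5,400
Subtotal: $72,450 + $72,450 + $5,400 = $150,300
Attorney fees: 20% of $150,300 = $30,060
Total award: $150,300 + $30,060 = $180,360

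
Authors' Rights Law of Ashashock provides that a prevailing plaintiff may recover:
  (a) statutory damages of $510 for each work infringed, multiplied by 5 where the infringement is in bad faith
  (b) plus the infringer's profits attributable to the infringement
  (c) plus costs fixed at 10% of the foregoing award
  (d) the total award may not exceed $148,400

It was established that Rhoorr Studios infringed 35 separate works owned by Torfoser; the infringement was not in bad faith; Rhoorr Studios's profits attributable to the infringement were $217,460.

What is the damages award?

Statutory damages: 35 × $510 = $17,850
Infringement not in bad faith: no ×5 enhancement.
Combined award: $17,850 + $217,460 = $235,310
Costs: 10% of $235,310 = $23,531
Award plus costs: $235,310 + $23,531 = $258,841
Cap at $148,400: $258,841 exceeds the cap → $148,400

$148,400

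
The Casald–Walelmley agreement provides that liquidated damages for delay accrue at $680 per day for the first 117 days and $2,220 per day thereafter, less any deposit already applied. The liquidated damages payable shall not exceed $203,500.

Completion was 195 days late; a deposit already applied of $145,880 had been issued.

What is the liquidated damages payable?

First 117 days: 117 × $680 = $79,560
Remaining days: (195 − 117) × $2,220 = $173,160
Accrued per-day damages: $79,560 + $173,160 = $252,720
Less deposit already applied: $252,720 − $145,880 = $106,840
Cap at $203,500: $106,840 is within the cap, no reduction.

$106,840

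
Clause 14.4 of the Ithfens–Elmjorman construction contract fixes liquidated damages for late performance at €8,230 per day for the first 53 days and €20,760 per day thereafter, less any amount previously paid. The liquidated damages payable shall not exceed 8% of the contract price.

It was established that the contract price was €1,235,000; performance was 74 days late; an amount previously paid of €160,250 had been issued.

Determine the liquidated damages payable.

€98,800

First 53 days: 53 × €8,230 = €436,190
Remaining days: (74 − 53) × €20,760 = €435,960
Accrued per-day damages: €436,190 + €435,960 = €872,150
Less amount previously paid: €872,150 − €160,250 = €711,900
Cap: 8% of €1,235,000 = €98,800
Cap at €98,800: €711,900 exceeds the cap → €98,800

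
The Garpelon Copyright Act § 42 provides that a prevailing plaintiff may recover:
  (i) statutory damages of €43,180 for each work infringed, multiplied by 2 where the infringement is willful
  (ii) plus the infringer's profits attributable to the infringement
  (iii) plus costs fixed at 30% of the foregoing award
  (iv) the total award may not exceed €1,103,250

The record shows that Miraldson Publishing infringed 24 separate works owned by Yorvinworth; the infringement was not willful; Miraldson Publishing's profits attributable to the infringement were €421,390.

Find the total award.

Statutory damages: 24 × €43,180 = €1,036,320
Infringement not willful: no ×2 enhancement.
Combined award: €1,036,320 + €421,390 = €1,457,710
Costs: 30% of €1,457,710 = €437,313
Award plus costs: €1,457,710 + €437,313 = €1,895,023
Cap at €1,103,250: €1,895,023 exceeds the cap → €1,103,250

Award: €1,103,250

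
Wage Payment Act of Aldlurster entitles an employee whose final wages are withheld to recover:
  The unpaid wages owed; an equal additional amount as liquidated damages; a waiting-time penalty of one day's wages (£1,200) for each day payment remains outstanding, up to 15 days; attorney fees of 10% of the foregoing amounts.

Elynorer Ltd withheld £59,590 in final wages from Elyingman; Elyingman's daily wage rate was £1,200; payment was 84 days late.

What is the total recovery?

£150,898

Liquidated damages (equal amount): £59,590
Penalty days: min(84, 15) = 15
Waiting-time penalty: 15 × £1,200 = £18,000
Subtotal: £59,590 + £59,590 + £18,000 = £137,180
Attorney fees: 10% of £137,180 = £13,718
Total award: £137,180 + £13,718 = £150,898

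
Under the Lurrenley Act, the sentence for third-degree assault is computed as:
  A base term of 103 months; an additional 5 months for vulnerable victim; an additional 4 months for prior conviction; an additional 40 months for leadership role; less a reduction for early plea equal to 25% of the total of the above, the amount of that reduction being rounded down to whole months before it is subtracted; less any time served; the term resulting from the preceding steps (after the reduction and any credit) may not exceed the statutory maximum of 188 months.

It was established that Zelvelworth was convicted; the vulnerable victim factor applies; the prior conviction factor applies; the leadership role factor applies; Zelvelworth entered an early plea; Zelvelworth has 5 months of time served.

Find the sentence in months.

Sentence: 109 months

Vulnerable victim enhancement: +5 months
Prior conviction enhancement: +4 months
Leadership role enhancement: +40 months
Adjusted term: 103 months + 5 months + 4 months + 40 months = 152 months
Early plea reduction: 25% of 152 months = 38 months (rounded down)
After reduction: 152 − 38 = 114 months
Less time served: 114 months − 5 months = 109 months
Cap at 188 months: 109 months is within the cap, no reduction.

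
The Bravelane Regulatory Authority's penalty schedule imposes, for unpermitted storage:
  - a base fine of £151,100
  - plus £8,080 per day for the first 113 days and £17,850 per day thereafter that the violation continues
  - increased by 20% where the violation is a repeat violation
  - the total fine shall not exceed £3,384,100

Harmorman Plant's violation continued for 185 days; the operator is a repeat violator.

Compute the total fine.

£2,819,208

First 113 days: 113 × £8,080 = £913,040
Remaining days: (185 − 113) × £17,850 = £1,285,200
Per-day component: £913,040 + £1,285,200 = £2,198,240
Base plus per-day: £151,100 + £2,198,240 = £2,349,340
Enhancement: 20% of £2,349,340 = £469,868
Enhanced fine: £2,349,340 + £469,868 = £2,819,208
Cap at £3,384,100: £2,819,208 is within the cap, no reduction.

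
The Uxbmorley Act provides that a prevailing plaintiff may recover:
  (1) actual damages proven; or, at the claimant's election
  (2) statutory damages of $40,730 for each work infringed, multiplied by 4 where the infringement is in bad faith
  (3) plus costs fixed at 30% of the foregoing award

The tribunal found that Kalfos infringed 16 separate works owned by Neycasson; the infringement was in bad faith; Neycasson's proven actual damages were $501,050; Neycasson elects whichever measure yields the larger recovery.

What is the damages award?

Statutory damages: 16 × $40,730 = $651,680
Multiplied by 4: 4 × $651,680 = $2,606,720
Greater of actual damages ($501,050) or enhanced statutory damages ($2,606,720): $2,606,720
Costs: 30% of $2,606,720 = $782,016
Award plus costs: $2,606,720 + $782,016 = $3,388,736

$3,388,736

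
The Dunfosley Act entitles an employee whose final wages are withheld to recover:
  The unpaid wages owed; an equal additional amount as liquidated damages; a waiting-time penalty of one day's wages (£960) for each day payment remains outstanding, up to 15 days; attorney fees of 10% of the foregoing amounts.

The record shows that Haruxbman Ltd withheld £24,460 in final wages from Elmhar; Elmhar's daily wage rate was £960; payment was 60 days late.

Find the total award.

£69,652

Liquidated damages (equal amount): £24,460
Penalty days: min(60, 15) = 15
Waiting-time penalty: 15 × £960 = £14,400
Subtotal: £24,460 + £24,460 + £14,400 = £63,320
Attorney fees: 10% of £63,320 = £6,332
Total award: £63,320 + £6,332 = £69,652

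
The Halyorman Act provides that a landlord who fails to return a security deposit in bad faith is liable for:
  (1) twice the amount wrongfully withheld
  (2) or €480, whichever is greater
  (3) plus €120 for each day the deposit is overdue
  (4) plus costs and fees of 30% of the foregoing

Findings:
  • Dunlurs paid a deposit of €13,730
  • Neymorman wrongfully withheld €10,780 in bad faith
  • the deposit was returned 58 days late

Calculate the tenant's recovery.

€37,076

Doubled: 2 × €10,780 = €21,560
Minimum €480: €21,560 meets the minimum, no increase.
Late-return penalty: 58 × €120 = €6,960
Damages plus late penalty: €21,560 + €6,960 = €28,520
Costs and fees: 30% of €28,520 = €8,556
Total recovery: €28,520 + €8,556 = €37,076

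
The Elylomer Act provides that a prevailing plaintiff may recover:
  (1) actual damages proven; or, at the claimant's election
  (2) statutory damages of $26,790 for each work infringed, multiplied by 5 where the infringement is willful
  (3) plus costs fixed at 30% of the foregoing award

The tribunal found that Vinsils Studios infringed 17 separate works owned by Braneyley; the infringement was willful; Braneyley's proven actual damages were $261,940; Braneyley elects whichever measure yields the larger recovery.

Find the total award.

Statutory damages: 17 × $26,790 = $455,430
Multiplied by 5: 5 × $455,430 = $2,277,150
Greater of actual damages ($261,940) or enhanced statutory damages ($2,277,150): $2,277,150
Costs: 30% of $2,277,150 = $683,145
Award plus costs: $2,277,150 + $683,145 = $2,960,295

$2,960,295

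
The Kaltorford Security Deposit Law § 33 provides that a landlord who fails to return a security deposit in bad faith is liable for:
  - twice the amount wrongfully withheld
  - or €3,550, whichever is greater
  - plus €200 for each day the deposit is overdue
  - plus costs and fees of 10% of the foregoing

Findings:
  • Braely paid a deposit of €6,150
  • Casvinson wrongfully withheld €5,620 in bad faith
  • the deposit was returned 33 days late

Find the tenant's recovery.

Doubled: 2 × €5,620 = €11,240
Minimum €3,550: €11,240 meets the minimum, no increase.
Late-return penalty: 33 × €200 = €6,600
Damages plus late penalty: €11,240 + €6,600 = €17,840
Costs and fees: 10% of €17,840 = €1,784
Total recovery: €17,840 + €1,784 = €19,624

€19,624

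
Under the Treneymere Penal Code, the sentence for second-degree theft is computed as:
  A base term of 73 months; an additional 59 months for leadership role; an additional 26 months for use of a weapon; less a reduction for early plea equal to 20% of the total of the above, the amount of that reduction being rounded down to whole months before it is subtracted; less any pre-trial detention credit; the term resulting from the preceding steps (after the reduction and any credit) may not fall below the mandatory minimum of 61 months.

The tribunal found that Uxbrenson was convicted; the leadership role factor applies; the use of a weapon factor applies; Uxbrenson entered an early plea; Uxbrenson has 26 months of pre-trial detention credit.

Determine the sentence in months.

Leadership role enhancement: +59 months
Use of a weapon enhancement: +26 months
Adjusted term: 73 months + 59 months + 26 months = 158 months
Early plea reduction: 20% of 158 months = 31 months (rounded down)
After reduction: 158 − 31 = 127 months
Less pre-trial detention credit: 127 months − 26 months = 101 months
Minimum 61 months: 101 months meets the minimum, no increase.

Sentence: 101 months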